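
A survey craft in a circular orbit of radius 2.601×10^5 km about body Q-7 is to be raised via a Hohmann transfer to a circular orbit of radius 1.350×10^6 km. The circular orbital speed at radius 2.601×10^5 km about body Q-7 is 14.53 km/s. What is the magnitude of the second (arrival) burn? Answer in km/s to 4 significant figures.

Δv₂ = 2.753 km/s

From the circular-orbit relation v² = μ/r at r = 2.601×10^5 km: μ = v²r = (14.53)² × 2.601×10^5 = 5.49125×10^7 km³/s².
Semi-major axis of the transfer orbit: a_t = (2.601×10^5 + 1.350×10^6)/2 = 8.0505×10^5 km.
On the circular orbit at r = 1.350×10^6 km, v_c = √(μ/r) = 6.378 km/s.
Vis-viva on the transfer ellipse at r = 1.350×10^6 km gives v_t = √[μ(2/r − 1/a_t)] = 3.625 km/s.
Δv₂ = |v_t − v_c| = |3.625 − 6.378| = 2.753 km/s.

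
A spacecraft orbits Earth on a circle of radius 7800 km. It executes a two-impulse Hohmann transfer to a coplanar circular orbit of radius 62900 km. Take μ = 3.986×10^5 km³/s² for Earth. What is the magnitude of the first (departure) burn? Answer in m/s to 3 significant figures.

Δv₁ = 2390 m/s

The Hohmann ellipse has a_t = (r₁ + r₂)/2 = 35350 km.
On the circular orbit at r = 7800 km, v_c = √(μ/r) = 7.149 km/s.
Transfer-orbit speed at the same r (vis-viva, a = a_t): v_t = √[μ(2/r − 1/a_t)] = 9.536 km/s.
Δv₁ = |v_t − v_c| = |9.536 − 7.149| = 2.387 km/s.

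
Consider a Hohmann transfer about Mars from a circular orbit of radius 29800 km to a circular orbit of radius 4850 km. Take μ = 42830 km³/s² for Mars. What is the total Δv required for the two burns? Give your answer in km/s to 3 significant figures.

Δv = 1.49 km/s

Semi-major axis of the transfer orbit: a_t = (29800 + 4850)/2 = 17325 km.
At r₁ the circular-orbit speed is v₁ = √(μ/r₁) = 1.19885 km/s.
Transfer-orbit speed at r₁ (vis-viva): v_a = √[μ(2/r₁ − 1/a_t)] = 0.634308 km/s.
First burn Δv₁ = |v_a − v₁| = 0.5645 km/s.
Circular speed at r₂: v₂ = √(μ/r₂) = 2.9717 km/s.
Transfer-orbit speed at r₂: v_p = √[μ(2/r₂ − 1/a_t)] = 3.8974 km/s.
Second burn Δv₂ = |v₂ − v_p| = 0.9257 km/s.
Δv = Δv₁ + Δv₂ = 0.5645 + 0.9257 = 1.490 km/s.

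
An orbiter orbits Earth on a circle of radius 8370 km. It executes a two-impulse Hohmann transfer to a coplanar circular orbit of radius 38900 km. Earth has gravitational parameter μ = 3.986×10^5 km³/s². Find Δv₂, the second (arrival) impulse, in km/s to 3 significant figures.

Transfer-ellipse semi-major axis a_t = (r₁ + r₂)/2 = (8370 + 38900)/2 = 23635 km.
On the circular orbit at r = 38900 km, v_c = √(μ/r) = 3.201 km/s.
Vis-viva on the transfer ellipse at r = 38900 km gives v_t = √[μ(2/r − 1/a_t)] = 1.905 km/s.
Δv₂ = |v_t − v_c| = |1.905 − 3.201| = 1.296 km/s.

Δv₂ = 1.30 km/s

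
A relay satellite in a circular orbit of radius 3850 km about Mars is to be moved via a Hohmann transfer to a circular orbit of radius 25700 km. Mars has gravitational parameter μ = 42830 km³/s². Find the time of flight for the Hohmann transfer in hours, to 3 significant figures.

Semi-major axis of the transfer orbit: a_t = (3850 + 25700)/2 = 14775 km.
Half the transfer-orbit period gives t = π√(a_t³/μ) = 27260 s.
Converting: 27260 s ÷ 3600 s/hour = 7.57 hours.

t = 7.57 hours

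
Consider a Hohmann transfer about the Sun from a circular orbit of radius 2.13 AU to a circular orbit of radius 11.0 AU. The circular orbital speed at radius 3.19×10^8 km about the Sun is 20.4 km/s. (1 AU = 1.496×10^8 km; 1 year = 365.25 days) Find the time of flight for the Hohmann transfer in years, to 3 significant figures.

t = 8.41 years

From the circular-orbit relation v² = μ/r at r = 3.19×10^8 km: μ = v²r = (20.4)² × 3.19×10^8 = 1.32755×10^11 km³/s².
In km: r₁ = 2.13 × 1.496×10^8 = 3.18648×10^8 km; r₂ = 11.0 × 1.496×10^8 = 1.6456×10^9 km.
Transfer-ellipse semi-major axis a_t = (r₁ + r₂)/2 = (3.18648×10^8 + 1.6456×10^9)/2 = 9.82124×10^8 km.
Transfer time t = π√(a_t³/μ) = π√((9.82124×10^8)³ / 1.32755×10^11) = 2.654×10^8 s.
Converting: 2.654×10^8 s ÷ 3.15576×10^7 s/year (365.25 × 86400) = 8.41 years.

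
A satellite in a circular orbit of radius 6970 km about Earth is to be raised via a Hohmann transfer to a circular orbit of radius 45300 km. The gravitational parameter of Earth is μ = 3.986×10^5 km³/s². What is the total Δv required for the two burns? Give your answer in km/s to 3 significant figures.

Δv = 3.83 km/s

Transfer-ellipse semi-major axis a_t = (r₁ + r₂)/2 = (6970 + 45300)/2 = 26135 km.
At r₁ the circular-orbit speed is v₁ = √(μ/r₁) = 7.562 km/s.
Transfer-orbit speed at r₁ (vis-viva): v_p = √[μ(2/r₁ − 1/a_t)] = 9.956 km/s.
First burn Δv₁ = |v_p − v₁| = 2.394 km/s.
At r₂, v₂ = √(μ/r₂) = 2.966 km/s.
Transfer-orbit speed at r₂: v_a = √[μ(2/r₂ − 1/a_t)] = 1.532 km/s.
Second burn Δv₂ = |v₂ − v_a| = 1.434 km/s.
Δv = Δv₁ + Δv₂ = 2.394 + 1.434 = 3.828 km/s.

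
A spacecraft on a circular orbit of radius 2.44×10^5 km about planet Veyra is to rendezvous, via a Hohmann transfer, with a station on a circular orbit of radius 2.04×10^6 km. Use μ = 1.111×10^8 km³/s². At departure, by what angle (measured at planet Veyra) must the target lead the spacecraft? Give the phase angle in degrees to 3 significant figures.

φ = 105°

Semi-major axis of the transfer orbit: a_t = (2.440×10^5 + 2.040×10^6)/2 = 1.142×10^6 km.
Transfer time t = π√(a_t³/μ) = 3.6374×10^5 s.
Target angular speed ω₂ = √(μ/r₂³) = 3.6175×10^-6 rad/s.
Angle swept by the target during transfer: ω₂·t = 1.3158 rad = 75.39°.
The spacecraft traverses 180° on the transfer ellipse, so the target must lead by 180° − 75.39° = 105°.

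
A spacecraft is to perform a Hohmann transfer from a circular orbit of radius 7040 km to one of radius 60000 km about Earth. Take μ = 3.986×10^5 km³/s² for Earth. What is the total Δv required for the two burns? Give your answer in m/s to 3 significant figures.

The Hohmann ellipse has a_t = (r₁ + r₂)/2 = 33520 km.
At r₁ the circular-orbit speed is v₁ = √(μ/r₁) = 7.52458 km/s.
Transfer-orbit speed at r₁ (vis-viva equation): v_p = √[μ(2/r₁ − 1/a_t)] = 10.0671 km/s.
First burn Δv₁ = |v_p − v₁| = 2.543 km/s.
At r₂, v₂ = √(μ/r₂) = 2.577 km/s.
Transfer-orbit speed at r₂: v_a = √[μ(2/r₂ − 1/a_t)] = 1.181 km/s.
Second burn Δv₂ = |v₂ − v_a| = 1.396 km/s.
Δv = Δv₁ + Δv₂ = 2.543 + 1.396 = 3.939 km/s.

Δv = 3940 m/s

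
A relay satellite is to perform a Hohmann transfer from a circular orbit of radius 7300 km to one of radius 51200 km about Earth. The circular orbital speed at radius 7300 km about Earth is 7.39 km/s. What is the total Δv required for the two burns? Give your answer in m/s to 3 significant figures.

From the circular-orbit relation v² = μ/r at r = 7300 km: μ = v²r = (7.39)² × 7300 = 3.98668×10^5 km³/s².
The Hohmann ellipse has a_t = (r₁ + r₂)/2 = 29250 km.
At r₁ the circular-orbit speed is v₁ = √(μ/r₁) = 7.3900 km/s.
On the transfer ellipse at r₁, vis-viva equation gives v_p = √[μ(2/r₁ − 1/a_t)] = 9.7772 km/s.
First burn Δv₁ = |v_p − v₁| = 2.3872 km/s.
Circular speed at r₂: v₂ = √(μ/r₂) = 2.7904 km/s.
Transfer-orbit speed at r₂: v_a = √[μ(2/r₂ − 1/a_t)] = 1.3940 km/s.
Second burn Δv₂ = |v₂ − v_a| = 1.3964 km/s.
Δv = Δv₁ + Δv₂ = 2.3872 + 1.3964 = 3.784 km/s.

Δv = 3780 m/s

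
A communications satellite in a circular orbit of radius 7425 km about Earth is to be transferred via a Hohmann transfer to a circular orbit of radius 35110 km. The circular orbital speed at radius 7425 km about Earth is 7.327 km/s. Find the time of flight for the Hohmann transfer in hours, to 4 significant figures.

t = 4.287 hours

From the circular-orbit relation v² = μ/r at r = 7425 km: μ = v²r = (7.327)² × 7425 = 3.98611×10^5 km³/s².
Transfer-ellipse semi-major axis a_t = (r₁ + r₂)/2 = (7425 + 35110)/2 = 21267.5 km.
Transfer time t = π√(a_t³/μ) = π√((21267.5)³ / 3.98611×10^5) = 15433 s.
Converting: 15433 s ÷ 3600 s/hour = 4.287 hours.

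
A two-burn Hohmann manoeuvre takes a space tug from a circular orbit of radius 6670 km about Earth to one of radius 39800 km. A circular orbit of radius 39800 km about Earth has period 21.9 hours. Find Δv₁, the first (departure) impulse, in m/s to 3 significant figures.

Δv₁ = 2390 m/s

From Kepler's third law T² = 4π²r³/μ at r = 39800 km, T = 21.9 hours = 21.9 × 3600 s = 78840 s: μ = 4π²r³/T² = 4.00420×10^5 km³/s².
The Hohmann ellipse has a_t = (r₁ + r₂)/2 = 23235 km.
Circular speed at r = 6670 km: v_c = √(μ/r) = 7.7481 km/s.
Transfer-orbit speed at the same r (vis-viva, a = a_t): v_t = √[μ(2/r − 1/a_t)] = 10.141 km/s.
Δv₁ = |v_t − v_c| = |10.141 − 7.7481| = 2.393 km/s.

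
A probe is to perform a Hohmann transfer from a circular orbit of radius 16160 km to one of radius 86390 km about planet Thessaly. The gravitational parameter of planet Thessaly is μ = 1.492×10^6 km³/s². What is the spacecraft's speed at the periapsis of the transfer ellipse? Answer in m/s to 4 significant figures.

v = 12470 m/s

The Hohmann ellipse has a_t = (r₁ + r₂)/2 = 51275 km.
At periapsis, r = 16160 km.
Applying v² = μ(2/r − 1/a_t): v = 12.47 km/s.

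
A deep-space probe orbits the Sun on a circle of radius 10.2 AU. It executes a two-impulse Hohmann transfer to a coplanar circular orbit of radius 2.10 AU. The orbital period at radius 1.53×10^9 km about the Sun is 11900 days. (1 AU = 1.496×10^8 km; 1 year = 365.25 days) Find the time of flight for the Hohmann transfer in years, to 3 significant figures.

From Kepler's third law T² = 4π²r³/μ at r = 1.53×10^9 km, T = 11900 days = 11900 × 86400 s = 1.02816×10^9 s: μ = 4π²r³/T² = 1.33756×10^11 km³/s².
In km: r₁ = 10.2 × 1.496×10^8 = 1.52592×10^9 km; r₂ = 2.10 × 1.496×10^8 = 3.1416×10^8 km.
The Hohmann ellipse has a_t = (r₁ + r₂)/2 = 9.2004×10^8 km.
Half the transfer-orbit period gives t = π√(a_t³/μ) = 2.397×10^8 s.
Converting: 2.397×10^8 s ÷ 3.15576×10^7 s/year (365.25 × 86400) = 7.60 years.

t = 7.60 years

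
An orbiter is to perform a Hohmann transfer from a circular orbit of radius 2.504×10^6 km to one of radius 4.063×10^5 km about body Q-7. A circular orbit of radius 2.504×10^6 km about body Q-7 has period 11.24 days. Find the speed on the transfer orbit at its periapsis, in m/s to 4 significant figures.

From Kepler's third law T² = 4π²r³/μ at r = 2.504×10^6 km, T = 11.24 days = 11.24 × 86400 s = 9.71136×10^5 s: μ = 4π²r³/T² = 6.57208×10^8 km³/s².
The Hohmann ellipse has a_t = (r₁ + r₂)/2 = 1.45515×10^6 km.
The periapsis of the transfer ellipse is at r = 4.063×10^5 km.
Vis-viva: v = √[μ(2/r − 1/a_t)] = √[6.57208×10^8 × (2/4.063×10^5 − 1/1.45515×10^6)] = 52.76 km/s.

v = 52760 m/s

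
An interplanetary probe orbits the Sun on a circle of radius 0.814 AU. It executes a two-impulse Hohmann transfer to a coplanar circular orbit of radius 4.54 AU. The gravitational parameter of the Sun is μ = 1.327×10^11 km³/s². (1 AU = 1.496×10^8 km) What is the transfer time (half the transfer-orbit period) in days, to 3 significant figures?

In km: r₁ = 0.814 × 1.496×10^8 = 1.217744×10^8 km; r₂ = 4.54 × 1.496×10^8 = 6.79184×10^8 km.
The Hohmann ellipse has a_t = (r₁ + r₂)/2 = 4.004792×10^8 km.
Transfer time t = π√(a_t³/μ) = π√((4.004792×10^8)³ / 1.327×10^11) = 6.912×10^7 s.
Converting: 6.912×10^7 s ÷ 86400 s/day = 800 days.

t = 800 days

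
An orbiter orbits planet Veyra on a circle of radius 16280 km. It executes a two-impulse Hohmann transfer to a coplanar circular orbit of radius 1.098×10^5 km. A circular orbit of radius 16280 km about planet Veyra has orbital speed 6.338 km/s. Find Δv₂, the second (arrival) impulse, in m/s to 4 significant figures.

From the circular-orbit relation v² = μ/r at r = 16280 km: μ = v²r = (6.338)² × 16280 = 6.53972×10^5 km³/s².
The Hohmann ellipse has a_t = (r₁ + r₂)/2 = 63040 km.
On the circular orbit at r = 1.098×10^5 km, v_c = √(μ/r) = 2.440 km/s.
Vis-viva on the transfer ellipse at r = 1.098×10^5 km gives v_t = √[μ(2/r − 1/a_t)] = 1.240 km/s.
Δv₂ = |v_t − v_c| = |1.240 − 2.440| = 1.200 km/s.

Δv₂ = 1200 m/s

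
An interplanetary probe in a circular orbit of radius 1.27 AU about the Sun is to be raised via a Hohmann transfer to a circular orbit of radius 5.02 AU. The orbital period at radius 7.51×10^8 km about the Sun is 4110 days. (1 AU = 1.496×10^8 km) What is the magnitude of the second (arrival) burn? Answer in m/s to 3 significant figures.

Δv₂ = 4840 m/s

From Kepler's third law T² = 4π²r³/μ at r = 7.51×10^8 km, T = 4110 days = 4110 × 86400 s = 3.55104×10^8 s: μ = 4π²r³/T² = 1.32608×10^11 km³/s².
In km: r₁ = 1.27 × 1.496×10^8 = 1.89992×10^8 km; r₂ = 5.02 × 1.496×10^8 = 7.50992×10^8 km.
Semi-major axis of the transfer orbit: a_t = (1.89992×10^8 + 7.50992×10^8)/2 = 4.70492×10^8 km.
Circular speed at r = 7.50992×10^8 km: v_c = √(μ/r) = 13.288 km/s.
Vis-viva on the transfer ellipse at r = 7.50992×10^8 km gives v_t = √[μ(2/r − 1/a_t)] = 8.4442 km/s.
Δv₂ = |v_t − v_c| = |8.4442 − 13.288| = 4.844 km/s.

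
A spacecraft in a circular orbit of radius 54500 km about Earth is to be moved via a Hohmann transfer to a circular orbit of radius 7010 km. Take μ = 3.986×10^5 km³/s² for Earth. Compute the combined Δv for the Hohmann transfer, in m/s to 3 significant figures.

Transfer-ellipse semi-major axis a_t = (r₁ + r₂)/2 = (54500 + 7010)/2 = 30755 km.
At r₁ the circular-orbit speed is v₁ = √(μ/r₁) = 2.7044 km/s.
On the transfer ellipse at r₁, vis-viva equation gives v_a = √[μ(2/r₁ − 1/a_t)] = 1.2911 km/s.
First burn Δv₁ = |v_a − v₁| = 1.4133 km/s.
Circular speed at r₂: v₂ = √(μ/r₂) = 7.54066 km/s.
Transfer-orbit speed at r₂: v_p = √[μ(2/r₂ − 1/a_t)] = 10.0381 km/s.
Second burn Δv₂ = |v₂ − v_p| = 2.4974 km/s.
Total Δv = Δv₁ + Δv₂ = 3.911 km/s.

Δv = 3910 m/s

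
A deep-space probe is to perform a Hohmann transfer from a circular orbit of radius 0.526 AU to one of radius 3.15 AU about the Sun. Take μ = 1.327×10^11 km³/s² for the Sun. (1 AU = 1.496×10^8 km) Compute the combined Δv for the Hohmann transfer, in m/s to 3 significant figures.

In km: r₁ = 0.526 × 1.496×10^8 = 7.86896×10^7 km; r₂ = 3.15 × 1.496×10^8 = 4.7124×10^8 km.
Semi-major axis of the transfer orbit: a_t = (7.86896×10^7 + 4.7124×10^8)/2 = 2.749648×10^8 km.
At r₁ the circular-orbit speed is v₁ = √(μ/r₁) = 41.065 km/s.
Transfer-orbit speed at r₁ (vis-viva equation): v_p = √[μ(2/r₁ − 1/a_t)] = 53.760 km/s.
First burn Δv₁ = |v_p − v₁| = 12.695 km/s.
At r₂, v₂ = √(μ/r₂) = 16.7809 km/s.
Transfer-orbit speed at r₂: v_a = √[μ(2/r₂ − 1/a_t)] = 8.97707 km/s.
Second burn Δv₂ = |v₂ − v_a| = 7.8038 km/s.
Total Δv = Δv₁ + Δv₂ = 20.50 km/s.

Δv = 20500 m/s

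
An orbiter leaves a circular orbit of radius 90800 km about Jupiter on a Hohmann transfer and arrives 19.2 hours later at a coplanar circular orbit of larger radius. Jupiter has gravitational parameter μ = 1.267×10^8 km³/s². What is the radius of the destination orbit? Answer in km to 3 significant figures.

r₂ = 6.98×10^5 km

Transfer time t = 19.2 hours = 69120 s, and t = π√(a_t³/μ).
So a_t = (μ t²/π²)^(1/3) = (1.267×10^8 × (69120)² / π²)^(1/3) = 3.9436×10^5 km.
Since a_t = (r₁ + r₂)/2, r₂ = 2a_t − r₁ = 2×3.9436×10^5 − 90800 = 6.9792×10^5 km.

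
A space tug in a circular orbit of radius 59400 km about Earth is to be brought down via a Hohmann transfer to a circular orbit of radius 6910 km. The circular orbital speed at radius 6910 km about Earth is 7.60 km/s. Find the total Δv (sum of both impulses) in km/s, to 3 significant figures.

Δv = 3.98 km/s

From the circular-orbit relation v² = μ/r at r = 6910 km: μ = v²r = (7.60)² × 6910 = 3.99122×10^5 km³/s².
The Hohmann ellipse has a_t = (r₁ + r₂)/2 = 33155 km.
Circular speed at r₁: v₁ = √(μ/r₁) = √(3.99122×10^5/59400) = 2.59215 km/s.
On the transfer ellipse at r₁, vis-viva gives v_a = √[μ(2/r₁ − 1/a_t)] = 1.18338 km/s.
First burn Δv₁ = |v_a − v₁| = 1.4088 km/s.
Circular speed at r₂: v₂ = √(μ/r₂) = 7.60000 km/s.
Transfer-orbit speed at r₂: v_p = √[μ(2/r₂ − 1/a_t)] = 10.1726 km/s.
Second burn Δv₂ = |v₂ − v_p| = 2.5726 km/s.
Δv = Δv₁ + Δv₂ = 1.4088 + 2.5726 = 3.981 km/s.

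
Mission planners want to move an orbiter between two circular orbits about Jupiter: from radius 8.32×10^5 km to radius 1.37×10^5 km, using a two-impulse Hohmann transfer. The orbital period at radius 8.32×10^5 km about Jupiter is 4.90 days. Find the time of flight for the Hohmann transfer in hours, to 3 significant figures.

From Kepler's third law T² = 4π²r³/μ at r = 8.32×10^5 km, T = 4.90 days = 4.90 × 86400 s = 4.2336×10^5 s: μ = 4π²r³/T² = 1.26856×10^8 km³/s².
Semi-major axis of the transfer orbit: a_t = (8.320×10^5 + 1.370×10^5)/2 = 4.845×10^5 km.
Half the transfer-orbit period gives t = π√(a_t³/μ) = 94070 s.
Converting: 94070 s ÷ 3600 s/hour = 26.1 hours.

t = 26.1 hours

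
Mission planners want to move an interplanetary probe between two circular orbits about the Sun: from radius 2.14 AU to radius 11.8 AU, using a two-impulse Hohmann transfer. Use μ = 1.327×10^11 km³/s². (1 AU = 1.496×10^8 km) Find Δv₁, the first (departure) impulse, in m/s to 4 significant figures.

In km: r₁ = 2.14 × 1.496×10^8 = 3.20144×10^8 km; r₂ = 11.8 × 1.496×10^8 = 1.76528×10^9 km.
Transfer-ellipse semi-major axis a_t = (r₁ + r₂)/2 = (3.20144×10^8 + 1.76528×10^9)/2 = 1.042712×10^9 km.
Circular speed at r = 3.20144×10^8 km: v_c = √(μ/r) = 20.359 km/s.
Transfer-orbit speed at the same r (vis-viva, a = a_t): v_t = √[μ(2/r − 1/a_t)] = 26.490 km/s.
Δv₁ = |v_t − v_c| = |26.490 − 20.359| = 6.131 km/s.

Δv₁ = 6131 m/s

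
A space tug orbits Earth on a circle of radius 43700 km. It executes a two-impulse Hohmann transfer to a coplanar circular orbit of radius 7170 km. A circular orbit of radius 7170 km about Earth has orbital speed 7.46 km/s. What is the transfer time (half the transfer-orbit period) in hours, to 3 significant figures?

From the circular-orbit relation v² = μ/r at r = 7170 km: μ = v²r = (7.46)² × 7170 = 3.99022×10^5 km³/s².
Transfer-ellipse semi-major axis a_t = (r₁ + r₂)/2 = (43700 + 7170)/2 = 25435 km.
Half the transfer-orbit period gives t = π√(a_t³/μ) = 20170 s.
Converting: 20170 s ÷ 3600 s/hour = 5.60 hours.

t = 5.60 hours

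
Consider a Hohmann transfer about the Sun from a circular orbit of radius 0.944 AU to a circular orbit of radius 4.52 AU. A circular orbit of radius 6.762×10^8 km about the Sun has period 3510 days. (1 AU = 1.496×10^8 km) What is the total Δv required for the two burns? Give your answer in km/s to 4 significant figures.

From Kepler's third law T² = 4π²r³/μ at r = 6.762×10^8 km, T = 3510 days = 3510 × 86400 s = 3.03264×10^8 s: μ = 4π²r³/T² = 1.32722×10^11 km³/s².
In km: r₁ = 0.944 × 1.496×10^8 = 1.412224×10^8 km; r₂ = 4.52 × 1.496×10^8 = 6.76192×10^8 km.
The Hohmann ellipse has a_t = (r₁ + r₂)/2 = 4.087072×10^8 km.
At r₁ the circular-orbit speed is v₁ = √(μ/r₁) = 30.656 km/s.
Transfer-orbit speed at r₁ (vis-viva): v_p = √[μ(2/r₁ − 1/a_t)] = 39.432 km/s.
First burn Δv₁ = |v_p − v₁| = 8.776 km/s.
Circular speed at r₂: v₂ = √(μ/r₂) = 14.01 km/s.
Transfer-orbit speed at r₂: v_a = √[μ(2/r₂ − 1/a_t)] = 8.235 km/s.
Second burn Δv₂ = |v₂ − v_a| = 5.775 km/s.
Δv = Δv₁ + Δv₂ = 8.776 + 5.775 = 14.55 km/s.

Δv = 14.55 km/s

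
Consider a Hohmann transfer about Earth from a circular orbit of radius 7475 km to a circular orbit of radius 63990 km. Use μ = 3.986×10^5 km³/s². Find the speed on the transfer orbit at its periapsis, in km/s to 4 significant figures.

v = 9.772 km/s

Transfer-ellipse semi-major axis a_t = (r₁ + r₂)/2 = (7475 + 63990)/2 = 35732.5 km.
At periapsis, r = 7475 km.
From the vis-viva equation, v = √[μ(2/r − 1/a_t)] = 9.772 km/s.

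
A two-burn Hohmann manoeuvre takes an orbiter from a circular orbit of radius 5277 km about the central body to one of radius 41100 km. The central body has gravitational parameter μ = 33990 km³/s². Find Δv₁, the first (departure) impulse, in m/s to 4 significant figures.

Δv₁ = 840.9 m/s

Semi-major axis of the transfer orbit: a_t = (5277 + 41100)/2 = 23188.5 km.
Circular speed at r = 5277 km: v_c = √(μ/r) = 2.5379 km/s.
Transfer-orbit speed at the same r (vis-viva, a = a_t): v_t = √[μ(2/r − 1/a_t)] = 3.3788 km/s.
Δv₁ = |v_t − v_c| = |3.3788 − 2.5379| = 0.8409 km/s.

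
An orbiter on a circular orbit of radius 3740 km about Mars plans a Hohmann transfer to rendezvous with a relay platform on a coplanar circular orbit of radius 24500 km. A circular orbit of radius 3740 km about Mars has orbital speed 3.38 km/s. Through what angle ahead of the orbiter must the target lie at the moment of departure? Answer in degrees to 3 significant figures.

From the circular-orbit relation v² = μ/r at r = 3740 km: μ = v²r = (3.38)² × 3740 = 42727.3 km³/s².
Transfer-ellipse semi-major axis a_t = (r₁ + r₂)/2 = (3740 + 24500)/2 = 14120 km.
The half-period of the transfer ellipse is t = π√(a_t³/μ) = 25500.5 s.
The target's mean motion on its circular orbit is ω₂ = √(μ/r₂³) = 5.39018×10^-5 rad/s.
Angle swept by the target during transfer: ω₂·t = 1.3745 rad = 78.75°.
The orbiter traverses 180° on the transfer ellipse, so the target must lead by 180° − 78.75° = 101°.

φ = 101°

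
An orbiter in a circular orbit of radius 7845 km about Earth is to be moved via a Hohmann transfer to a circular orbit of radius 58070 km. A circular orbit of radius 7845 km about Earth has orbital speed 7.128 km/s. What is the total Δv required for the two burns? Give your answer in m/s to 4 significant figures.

Δv = 3675 m/s

From the circular-orbit relation v² = μ/r at r = 7845 km: μ = v²r = (7.128)² × 7845 = 3.98592×10^5 km³/s².
Semi-major axis of the transfer orbit: a_t = (7845 + 58070)/2 = 32957.5 km.
At r₁ the circular-orbit speed is v₁ = √(μ/r₁) = 7.1280 km/s.
Transfer-orbit speed at r₁ (vis-viva): v_p = √[μ(2/r₁ − 1/a_t)] = 9.4616 km/s.
First burn Δv₁ = |v_p − v₁| = 2.3336 km/s.
At r₂, v₂ = √(μ/r₂) = 2.6199 km/s.
Transfer-orbit speed at r₂: v_a = √[μ(2/r₂ − 1/a_t)] = 1.2782 km/s.
Second burn Δv₂ = |v₂ − v_a| = 1.3417 km/s.
Total Δv = Δv₁ + Δv₂ = 3.675 km/s.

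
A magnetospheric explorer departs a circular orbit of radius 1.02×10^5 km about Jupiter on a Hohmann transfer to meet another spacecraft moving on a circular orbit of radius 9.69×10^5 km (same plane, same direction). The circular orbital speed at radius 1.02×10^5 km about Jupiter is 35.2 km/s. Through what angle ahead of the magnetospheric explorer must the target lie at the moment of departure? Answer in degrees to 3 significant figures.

From the circular-orbit relation v² = μ/r at r = 1.02×10^5 km: μ = v²r = (35.2)² × 1.02×10^5 = 1.26382×10^8 km³/s².
Transfer-ellipse semi-major axis a_t = (r₁ + r₂)/2 = (1.020×10^5 + 9.690×10^5)/2 = 5.355×10^5 km.
The half-period of the transfer ellipse is t = π√(a_t³/μ) = 1.09508×10^5 s.
The target's mean motion on its circular orbit is ω₂ = √(μ/r₂³) = 1.17857×10^-5 rad/s.
Angle swept by the target during transfer: ω₂·t = 1.2906 rad = 73.95°.
Arrival is 180° from departure on the ellipse, so φ = 180° − 73.95° = 106°.

φ = 106°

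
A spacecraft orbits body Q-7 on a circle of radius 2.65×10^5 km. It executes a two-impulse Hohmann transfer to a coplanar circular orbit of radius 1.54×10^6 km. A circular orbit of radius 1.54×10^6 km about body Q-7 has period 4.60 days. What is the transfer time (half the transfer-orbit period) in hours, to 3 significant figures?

From Kepler's third law T² = 4π²r³/μ at r = 1.54×10^6 km, T = 4.60 days = 4.60 × 86400 s = 3.9744×10^5 s: μ = 4π²r³/T² = 9.12807×10^8 km³/s².
Transfer-ellipse semi-major axis a_t = (r₁ + r₂)/2 = (2.650×10^5 + 1.540×10^6)/2 = 9.025×10^5 km.
By Kepler's third law the transfer-orbit period is T = 2π√(a_t³/μ), so t = T/2 = 89150 s.
Converting: 89150 s ÷ 3600 s/hour = 24.8 hours.

t = 24.8 hours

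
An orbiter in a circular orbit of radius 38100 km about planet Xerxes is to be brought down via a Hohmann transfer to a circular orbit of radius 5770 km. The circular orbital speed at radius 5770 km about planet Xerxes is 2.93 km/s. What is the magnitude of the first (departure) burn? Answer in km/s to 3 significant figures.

From the circular-orbit relation v² = μ/r at r = 5770 km: μ = v²r = (2.93)² × 5770 = 49534.9 km³/s².
Transfer-ellipse semi-major axis a_t = (r₁ + r₂)/2 = (38100 + 5770)/2 = 21935 km.
On the circular orbit at r = 38100 km, v_c = √(μ/r) = 1.1402 km/s.
Transfer-orbit speed at the same r (vis-viva, a = a_t): v_t = √[μ(2/r − 1/a_t)] = 0.58481 km/s.
Δv₁ = |v_t − v_c| = |0.58481 − 1.1402| = 0.5554 km/s.

Δv₁ = 0.555 km/s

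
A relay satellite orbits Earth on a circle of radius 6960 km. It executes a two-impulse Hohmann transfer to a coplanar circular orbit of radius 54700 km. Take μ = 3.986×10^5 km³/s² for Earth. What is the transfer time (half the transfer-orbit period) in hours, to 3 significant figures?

t = 7.48 hours

Transfer-ellipse semi-major axis a_t = (r₁ + r₂)/2 = (6960 + 54700)/2 = 30830 km.
Transfer time t = π√(a_t³/μ) = π√((30830)³ / 3.986×10^5) = 26940 s.
Converting: 26940 s ÷ 3600 s/hour = 7.48 hours.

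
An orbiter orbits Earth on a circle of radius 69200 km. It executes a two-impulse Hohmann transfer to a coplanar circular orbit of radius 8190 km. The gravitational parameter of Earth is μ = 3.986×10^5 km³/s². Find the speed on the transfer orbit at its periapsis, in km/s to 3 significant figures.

v = 9.33 km/s

Semi-major axis of the transfer orbit: a_t = (69200 + 8190)/2 = 38695 km.
At periapsis, r = 8190 km.
From the vis-viva equation, v = √[μ(2/r − 1/a_t)] = 9.329 km/s.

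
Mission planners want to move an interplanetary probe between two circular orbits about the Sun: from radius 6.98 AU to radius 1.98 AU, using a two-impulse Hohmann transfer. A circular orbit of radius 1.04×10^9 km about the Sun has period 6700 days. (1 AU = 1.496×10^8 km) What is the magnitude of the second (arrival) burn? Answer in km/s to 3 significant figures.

Δv₂ = 5.25 km/s

From Kepler's third law T² = 4π²r³/μ at r = 1.04×10^9 km, T = 6700 days = 6700 × 86400 s = 5.7888×10^8 s: μ = 4π²r³/T² = 1.32520×10^11 km³/s².
In km: r₁ = 6.98 × 1.496×10^8 = 1.044208×10^9 km; r₂ = 1.98 × 1.496×10^8 = 2.96208×10^8 km.
The Hohmann ellipse has a_t = (r₁ + r₂)/2 = 6.70208×10^8 km.
Circular speed at r = 2.96208×10^8 km: v_c = √(μ/r) = 21.15 km/s.
Transfer-orbit speed at the same r (vis-viva, a = a_t): v_t = √[μ(2/r − 1/a_t)] = 26.40 km/s.
Δv₂ = |v_t − v_c| = |26.40 − 21.15| = 5.250 km/s.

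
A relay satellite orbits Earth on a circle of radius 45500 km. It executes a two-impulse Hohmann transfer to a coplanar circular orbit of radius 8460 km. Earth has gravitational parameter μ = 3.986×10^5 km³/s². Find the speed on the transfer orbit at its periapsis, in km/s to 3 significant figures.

Semi-major axis of the transfer orbit: a_t = (45500 + 8460)/2 = 26980 km.
At periapsis, r = 8460 km.
Vis-viva: v = √[μ(2/r − 1/a_t)] = √[3.986×10^5 × (2/8460 − 1/26980)] = 8.914 km/s.

v = 8.91 km/s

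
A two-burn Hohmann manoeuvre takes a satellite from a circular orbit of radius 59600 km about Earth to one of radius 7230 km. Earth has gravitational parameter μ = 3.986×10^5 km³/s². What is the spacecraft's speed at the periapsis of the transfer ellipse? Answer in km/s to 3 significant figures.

v = 9.92 km/s

Semi-major axis of the transfer orbit: a_t = (59600 + 7230)/2 = 33415 km.
At periapsis, r = 7230 km.
Applying v² = μ(2/r − 1/a_t): v = 9.916 km/s.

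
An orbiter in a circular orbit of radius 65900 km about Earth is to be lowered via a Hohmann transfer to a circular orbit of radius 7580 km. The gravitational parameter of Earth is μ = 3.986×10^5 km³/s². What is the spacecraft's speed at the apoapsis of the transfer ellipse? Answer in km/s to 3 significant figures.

v = 1.12 km/s

The Hohmann ellipse has a_t = (r₁ + r₂)/2 = 36740 km.
At apoapsis, r = 65900 km.
From the vis-viva equation, v = √[μ(2/r − 1/a_t)] = 1.117 km/s.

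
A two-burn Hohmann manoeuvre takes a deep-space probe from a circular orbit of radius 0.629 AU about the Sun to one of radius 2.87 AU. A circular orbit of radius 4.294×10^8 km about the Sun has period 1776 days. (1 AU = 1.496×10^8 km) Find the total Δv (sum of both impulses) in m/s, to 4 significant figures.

From Kepler's third law T² = 4π²r³/μ at r = 4.294×10^8 km, T = 1776 days = 1776 × 86400 s = 1.534464×10^8 s: μ = 4π²r³/T² = 1.32749×10^11 km³/s².
In km: r₁ = 0.629 × 1.496×10^8 = 9.40984×10^7 km; r₂ = 2.87 × 1.496×10^8 = 4.29352×10^8 km.
The Hohmann ellipse has a_t = (r₁ + r₂)/2 = 2.617252×10^8 km.
Circular speed at r₁: v₁ = √(μ/r₁) = √(1.32749×10^11/9.40984×10^7) = 37.56 km/s.
On the transfer ellipse at r₁, vis-viva gives v_p = √[μ(2/r₁ − 1/a_t)] = 48.11 km/s.
First burn Δv₁ = |v_p − v₁| = 10.55 km/s.
At r₂, v₂ = √(μ/r₂) = 17.58 km/s.
Transfer-orbit speed at r₂: v_a = √[μ(2/r₂ − 1/a_t)] = 10.54 km/s.
Second burn Δv₂ = |v₂ − v_a| = 7.040 km/s.
Δv = Δv₁ + Δv₂ = 10.55 + 7.040 = 17.59 km/s.

Δv = 17590 m/s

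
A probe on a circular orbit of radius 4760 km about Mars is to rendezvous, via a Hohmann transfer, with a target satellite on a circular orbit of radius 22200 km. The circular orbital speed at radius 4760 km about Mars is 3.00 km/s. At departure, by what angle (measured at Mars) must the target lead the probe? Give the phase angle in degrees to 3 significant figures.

From the circular-orbit relation v² = μ/r at r = 4760 km: μ = v²r = (3.00)² × 4760 = 42840.0 km³/s².
The Hohmann ellipse has a_t = (r₁ + r₂)/2 = 13480 km.
The half-period of the transfer ellipse is t = π√(a_t³/μ) = 23755.3 s.
Target angular speed ω₂ = √(μ/r₂³) = 6.25742×10^-5 rad/s.
Angle swept by the target during transfer: ω₂·t = 1.4865 rad = 85.17°.
Arrival is 180° from departure on the ellipse, so φ = 180° − 85.17° = 94.8°.

φ = 94.8°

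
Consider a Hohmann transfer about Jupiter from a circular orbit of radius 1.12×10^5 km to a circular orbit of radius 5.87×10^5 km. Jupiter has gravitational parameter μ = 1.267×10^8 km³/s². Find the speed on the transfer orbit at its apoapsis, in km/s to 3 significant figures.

Semi-major axis of the transfer orbit: a_t = (1.120×10^5 + 5.870×10^5)/2 = 3.495×10^5 km.
The apoapsis of the transfer ellipse is at r = 5.870×10^5 km.
From the vis-viva equation, v = √[μ(2/r − 1/a_t)] = 8.317 km/s.

v = 8.32 km/s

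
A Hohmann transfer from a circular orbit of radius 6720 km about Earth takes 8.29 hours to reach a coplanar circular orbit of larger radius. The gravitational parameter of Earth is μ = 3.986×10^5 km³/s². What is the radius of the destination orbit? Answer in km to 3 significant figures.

r₂ = 59300 km

Transfer time t = 8.29 hours = 29844 s, and t = π√(a_t³/μ).
So a_t = (μ t²/π²)^(1/3) = (3.986×10^5 × (29844)² / π²)^(1/3) = 33010 km.
Since a_t = (r₁ + r₂)/2, r₂ = 2a_t − r₁ = 2×33010 − 6720 = 59300 km.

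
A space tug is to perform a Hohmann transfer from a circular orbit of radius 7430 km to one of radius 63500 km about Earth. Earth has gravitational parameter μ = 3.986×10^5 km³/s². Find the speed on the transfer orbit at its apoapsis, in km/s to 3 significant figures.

The Hohmann ellipse has a_t = (r₁ + r₂)/2 = 35465 km.
The apoapsis of the transfer ellipse is at r = 63500 km.
From the vis-viva equation, v = √[μ(2/r − 1/a_t)] = 1.147 km/s.

v = 1.15 km/s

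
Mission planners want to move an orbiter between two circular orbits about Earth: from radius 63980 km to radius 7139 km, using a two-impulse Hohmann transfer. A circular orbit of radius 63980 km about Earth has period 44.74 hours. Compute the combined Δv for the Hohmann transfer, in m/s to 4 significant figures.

Δv = 3928 m/s

From Kepler's third law T² = 4π²r³/μ at r = 63980 km, T = 44.74 hours = 44.74 × 3600 s = 1.61064×10^5 s: μ = 4π²r³/T² = 3.98562×10^5 km³/s².
The Hohmann ellipse has a_t = (r₁ + r₂)/2 = 35559.5 km.
Circular speed at r₁: v₁ = √(μ/r₁) = √(3.98562×10^5/63980) = 2.4959 km/s.
On the transfer ellipse at r₁, vis-viva gives v_a = √[μ(2/r₁ − 1/a_t)] = 1.1183 km/s.
First burn Δv₁ = |v_a − v₁| = 1.3776 km/s.
At r₂, v₂ = √(μ/r₂) = 7.471866 km/s.
Transfer-orbit speed at r₂: v_p = √[μ(2/r₂ − 1/a_t)] = 10.02244 km/s.
Second burn Δv₂ = |v₂ − v_p| = 2.5506 km/s.
Total Δv = Δv₁ + Δv₂ = 3.928 km/s.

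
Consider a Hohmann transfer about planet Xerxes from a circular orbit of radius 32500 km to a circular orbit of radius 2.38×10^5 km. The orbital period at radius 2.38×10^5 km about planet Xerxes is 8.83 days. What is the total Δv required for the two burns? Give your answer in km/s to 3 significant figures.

From Kepler's third law T² = 4π²r³/μ at r = 2.38×10^5 km, T = 8.83 days = 8.83 × 86400 s = 7.62912×10^5 s: μ = 4π²r³/T² = 9.14412×10^5 km³/s².
Semi-major axis of the transfer orbit: a_t = (32500 + 2.380×10^5)/2 = 1.3525×10^5 km.
At r₁ the circular-orbit speed is v₁ = √(μ/r₁) = 5.304 km/s.
Transfer-orbit speed at r₁ (v² = μ(2/r − 1/a)): v_p = √[μ(2/r₁ − 1/a_t)] = 7.036 km/s.
First burn Δv₁ = |v_p − v₁| = 1.732 km/s.
At r₂, v₂ = √(μ/r₂) = 1.96012 km/s.
Transfer-orbit speed at r₂: v_a = √[μ(2/r₂ − 1/a_t)] = 0.960850 km/s.
Second burn Δv₂ = |v₂ − v_a| = 0.9993 km/s.
Total Δv = Δv₁ + Δv₂ = 2.731 km/s.

Δv = 2.73 km/s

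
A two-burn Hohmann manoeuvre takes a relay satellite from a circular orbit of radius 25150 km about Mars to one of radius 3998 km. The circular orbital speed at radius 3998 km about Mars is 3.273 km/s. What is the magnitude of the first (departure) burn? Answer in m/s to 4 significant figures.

From the circular-orbit relation v² = μ/r at r = 3998 km: μ = v²r = (3.273)² × 3998 = 42828.7 km³/s².
The Hohmann ellipse has a_t = (r₁ + r₂)/2 = 14574 km.
Circular speed at r = 25150 km: v_c = √(μ/r) = 1.305 km/s.
Vis-viva on the transfer ellipse at r = 25150 km gives v_t = √[μ(2/r − 1/a_t)] = 0.6835 km/s.
Δv₁ = |v_t − v_c| = |0.6835 − 1.305| = 0.6215 km/s.

Δv₁ = 621.5 m/s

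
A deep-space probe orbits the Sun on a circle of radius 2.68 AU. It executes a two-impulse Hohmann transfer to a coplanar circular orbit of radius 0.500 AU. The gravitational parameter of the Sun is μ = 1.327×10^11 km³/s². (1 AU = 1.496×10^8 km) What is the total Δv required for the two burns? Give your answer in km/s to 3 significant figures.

In km: r₁ = 2.68 × 1.496×10^8 = 4.00928×10^8 km; r₂ = 0.500 × 1.496×10^8 = 7.480×10^7 km.
Transfer-ellipse semi-major axis a_t = (r₁ + r₂)/2 = (4.00928×10^8 + 7.480×10^7)/2 = 2.37864×10^8 km.
Circular speed at r₁: v₁ = √(μ/r₁) = √(1.327×10^11/4.00928×10^8) = 18.193 km/s.
Transfer-orbit speed at r₁ (v² = μ(2/r − 1/a)): v_a = √[μ(2/r₁ − 1/a_t)] = 10.202 km/s.
First burn Δv₁ = |v_a − v₁| = 7.991 km/s.
Circular speed at r₂: v₂ = √(μ/r₂) = 42.12 km/s.
Transfer-orbit speed at r₂: v_p = √[μ(2/r₂ − 1/a_t)] = 54.68 km/s.
Second burn Δv₂ = |v₂ − v_p| = 12.56 km/s.
Total Δv = Δv₁ + Δv₂ = 20.55 km/s.

Δv = 20.6 km/s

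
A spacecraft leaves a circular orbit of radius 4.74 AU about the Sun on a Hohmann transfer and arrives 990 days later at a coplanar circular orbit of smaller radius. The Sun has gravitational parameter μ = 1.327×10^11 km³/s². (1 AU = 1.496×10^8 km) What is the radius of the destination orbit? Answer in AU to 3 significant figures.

r₂ = 1.43 AU

In km: r₁ = 4.74 × 1.496×10^8 = 7.09104×10^8 km.
Transfer time t = 990 days = 8.5536×10^7 s, and t = π√(a_t³/μ).
So a_t = (μ t²/π²)^(1/3) = (1.327×10^11 × (8.5536×10^7)² / π²)^(1/3) = 4.6163×10^8 km.
Since a_t = (r₁ + r₂)/2, r₂ = 2a_t − r₁ = 2×4.6163×10^8 − 7.09104×10^8 = 2.14156×10^8 km.
In AU: r₂ = 2.14156×10^8 / 1.496×10^8 = 1.43 AU.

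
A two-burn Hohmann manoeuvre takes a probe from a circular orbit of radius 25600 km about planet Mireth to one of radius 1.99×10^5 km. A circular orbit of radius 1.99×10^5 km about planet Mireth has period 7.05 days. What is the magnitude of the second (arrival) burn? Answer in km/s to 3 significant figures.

Δv₂ = 1.07 km/s

From Kepler's third law T² = 4π²r³/μ at r = 1.99×10^5 km, T = 7.05 days = 7.05 × 86400 s = 6.0912×10^5 s: μ = 4π²r³/T² = 8.38520×10^5 km³/s².
Transfer-ellipse semi-major axis a_t = (r₁ + r₂)/2 = (25600 + 1.990×10^5)/2 = 1.123×10^5 km.
On the circular orbit at r = 1.990×10^5 km, v_c = √(μ/r) = 2.053 km/s.
Vis-viva on the transfer ellipse at r = 1.990×10^5 km gives v_t = √[μ(2/r − 1/a_t)] = 0.9801 km/s.
Δv₂ = |v_t − v_c| = |0.9801 − 2.053| = 1.073 km/s.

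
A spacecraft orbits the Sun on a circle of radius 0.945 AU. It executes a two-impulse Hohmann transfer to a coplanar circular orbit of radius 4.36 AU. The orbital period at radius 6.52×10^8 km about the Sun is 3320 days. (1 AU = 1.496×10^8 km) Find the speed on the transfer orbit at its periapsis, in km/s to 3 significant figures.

From Kepler's third law T² = 4π²r³/μ at r = 6.52×10^8 km, T = 3320 days = 3320 × 86400 s = 2.86848×10^8 s: μ = 4π²r³/T² = 1.32984×10^11 km³/s².
In km: r₁ = 0.945 × 1.496×10^8 = 1.41372×10^8 km; r₂ = 4.36 × 1.496×10^8 = 6.52256×10^8 km.
Semi-major axis of the transfer orbit: a_t = (1.41372×10^8 + 6.52256×10^8)/2 = 3.96814×10^8 km.
At periapsis, r = 1.41372×10^8 km.
Applying v² = μ(2/r − 1/a_t): v = 39.32 km/s.

v = 39.3 km/s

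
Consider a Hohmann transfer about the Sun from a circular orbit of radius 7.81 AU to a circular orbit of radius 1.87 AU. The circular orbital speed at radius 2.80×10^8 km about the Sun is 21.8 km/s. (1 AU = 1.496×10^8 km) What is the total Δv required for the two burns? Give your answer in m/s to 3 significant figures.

From the circular-orbit relation v² = μ/r at r = 2.80×10^8 km: μ = v²r = (21.8)² × 2.80×10^8 = 1.33067×10^11 km³/s².
In km: r₁ = 7.81 × 1.496×10^8 = 1.168376×10^9 km; r₂ = 1.87 × 1.496×10^8 = 2.79752×10^8 km.
The Hohmann ellipse has a_t = (r₁ + r₂)/2 = 7.24064×10^8 km.
Circular speed at r₁: v₁ = √(μ/r₁) = √(1.33067×10^11/1.168376×10^9) = 10.67196 km/s.
On the transfer ellipse at r₁, vis-viva equation gives v_a = √[μ(2/r₁ − 1/a_t)] = 6.633494 km/s.
First burn Δv₁ = |v_a − v₁| = 4.038 km/s.
At r₂, v₂ = √(μ/r₂) = 21.810 km/s.
Transfer-orbit speed at r₂: v_p = √[μ(2/r₂ − 1/a_t)] = 27.705 km/s.
Second burn Δv₂ = |v₂ − v_p| = 5.895 km/s.
Δv = Δv₁ + Δv₂ = 4.038 + 5.895 = 9.933 km/s.

Δv = 9930 m/s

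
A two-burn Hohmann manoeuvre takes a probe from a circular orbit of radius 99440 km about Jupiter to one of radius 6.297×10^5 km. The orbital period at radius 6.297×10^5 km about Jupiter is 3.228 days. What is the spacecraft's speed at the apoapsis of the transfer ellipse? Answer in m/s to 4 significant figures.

v = 7409 m/s

From Kepler's third law T² = 4π²r³/μ at r = 6.297×10^5 km, T = 3.228 days = 3.228 × 86400 s = 2.788992×10^5 s: μ = 4π²r³/T² = 1.26726×10^8 km³/s².
Semi-major axis of the transfer orbit: a_t = (99440 + 6.297×10^5)/2 = 3.6457×10^5 km.
At apoapsis, r = 6.297×10^5 km.
Vis-viva: v = √[μ(2/r − 1/a_t)] = √[1.26726×10^8 × (2/6.297×10^5 − 1/3.6457×10^5)] = 7.409 km/s.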